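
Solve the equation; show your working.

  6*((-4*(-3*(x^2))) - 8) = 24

Step 1. [6*((-4*(-3*(x^2))) - 8) = 24] divide by the outer 6. So div: (-4*(-3*(x^2))) - 8 = 4.
Step 2. [(-4*(-3*(x^2))) - 8 = 4] peel the -8: add 8 from each side, so sub: -4*(-3*(x^2)) = 12.
Step 3. [-4*(-3*(x^2)) = 12] LHS = -4·(…); ÷-4 both sides, so div: -3*(x^2) = -3.
Step 4. [-3*(x^2) = -3] -3 out front; divide by -3 ⇒ div: x^2 = 1.
Step 5. [x^2 = 1] √ both sides: 1 ≥ 0 gives two branches, so sqrt: x = 1 or -1.

Answer: x ∈ {-1, 1}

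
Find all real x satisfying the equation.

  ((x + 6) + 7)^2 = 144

Step 1. [((x + 6) + 7)^2 = 144] √ both sides: 144 ≥ 0 gives two branches ⇒ sqrt: (x + 6) + 7 = 12 or -12.
Step 2. [(x + 6) + 7 = 12 or -12] +7 is outermost — subtract 7 both sides ⇒ sub: x + 6 = 5 or -19.
Step 3. [x + 6 = 5 or -19] the outer +6 inverts by subtracting 6, so sub: x = -1 or -25.

Answer: x ∈ {-25, -1}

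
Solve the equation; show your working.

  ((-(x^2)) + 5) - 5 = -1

Step 1. [((-(x^2)) + 5) - 5 = -1] the outer -5 inverts by adding 5, so sub: (-(x^2)) + 5 = 4.
Step 2. [(-(x^2)) + 5 = 4] the outer +5 inverts by subtracting 5 ⇒ sub: -(x^2) = -1.
Step 3. [-(x^2) = -1] leading − — multiply by −1, so neg: x^2 = 1.
Step 4. [x^2 = 1] √ both sides: 1 ≥ 0 gives two branches. So sqrt: x = 1 or -1.

Answer: x ∈ {-1, 1}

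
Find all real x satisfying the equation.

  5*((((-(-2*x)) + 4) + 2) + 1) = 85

Step 1. [5*((((-(-2*x)) + 4) + 2) + 1) = 85] leading coefficient 5: divide by 5 ⇒ div: (((-(-2*x)) + 4) + 2) + 1 = 17.
Step 2. [(((-(-2*x)) + 4) + 2) + 1 = 17] peel the +1: subtract 1 from each side, so sub: ((-(-2*x)) + 4) + 2 = 16.
Step 3. [((-(-2*x)) + 4) + 2 = 16] peel the +2: subtract 2 from each side ⇒ sub: (-(-2*x)) + 4 = 14.
Step 4. [(-(-2*x)) + 4 = 14] +4 is outermost — subtract 4 both sides, so sub: -(-2*x) = 10.
Step 5. [-(-2*x) = 10] flip signs both sides ⇒ neg: -2*x = -10.
Step 6. [-2*x = -10] -2 out front; divide by -2 ⇒ div: x = 5.

Answer: x ∈ {5}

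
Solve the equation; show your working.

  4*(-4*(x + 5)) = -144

Step 1. [4*(-4*(x + 5)) = -144] 4·(inner) — divide through by 4. So div: -4*(x + 5) = -36.
Step 2. [-4*(x + 5) = -36] divide by the outer -4. So div: x + 5 = 9.
Step 3. [x + 5 = 9] peel the +5: subtract 5 from each side, so sub: x = 4.

Answer: x ∈ {4}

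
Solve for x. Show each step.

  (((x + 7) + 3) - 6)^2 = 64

Step 1. [(((x + 7) + 3) - 6)^2 = 64] LHS squared, RHS 64 ≥ 0: apply √ (±), so sqrt: ((x + 7) + 3) - 6 = 8 or -8.
Step 2. [((x + 7) + 3) - 6 = 8 or -8] add 6: x sits inside (… - 6) ⇒ sub: (x + 7) + 3 = 14 or -2.
Step 3. [(x + 7) + 3 = 14 or -2] peel the +3: subtract 3 from each side, so sub: x + 7 = 11 or -5.
Step 4. [x + 7 = 11 or -5] subtract 7: x sits inside (… + 7) ⇒ sub: x = 4 or -12.

Answer: x ∈ {-12, 4}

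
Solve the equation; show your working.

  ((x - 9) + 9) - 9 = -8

Step 1. [((x - 9) + 9) - 9 = -8] peel the -9: add 9 from each side. So sub: (x - 9) + 9 = 1.
Step 2. [(x - 9) + 9 = 1] +9 is outermost — subtract 9 both sides. So sub: x - 9 = -8.
Step 3. [x - 9 = -8] the outer -9 inverts by adding 9, so sub: x = 1.

Answer: x ∈ {1}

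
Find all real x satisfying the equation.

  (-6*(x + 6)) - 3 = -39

Step 1. [(-6*(x + 6)) - 3 = -39] the outer -3 inverts by adding 3, so sub: -6*(x + 6) = -36.
Step 2. [-6*(x + 6) = -36] -6 out front; divide by -6 ⇒ div: x + 6 = 6.
Step 3. [x + 6 = 6] subtract 6: x sits inside (… + 6) ⇒ sub: x = 0.

Answer: x ∈ {0}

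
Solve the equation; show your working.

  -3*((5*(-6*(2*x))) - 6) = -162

Step 1. [-3*((5*(-6*(2*x))) - 6) = -162] -3 out front; divide by -3. So div: (5*(-6*(2*x))) - 6 = 54.
Step 2. [(5*(-6*(2*x))) - 6 = 54] -6 is outermost — add 6 both sides. So sub: 5*(-6*(2*x)) = 60.
Step 3. [5*(-6*(2*x)) = 60] 5·(inner) — divide through by 5, so div: -6*(2*x) = 12.
Step 4. [-6*(2*x) = 12] -6 out front; divide by -6, so div: 2*x = -2.
Step 5. [2*x = -2] LHS = 2·(…); ÷2 both sides, so div: x = -1.

Answer: x ∈ {-1}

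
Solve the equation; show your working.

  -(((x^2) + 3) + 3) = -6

Step 1. [-(((x^2) + 3) + 3) = -6] flip signs both sides. So neg: ((x^2) + 3) + 3 = 6.
Step 2. [((x^2) + 3) + 3 = 6] subtract 3: x sits inside (… + 3). So sub: (x^2) + 3 = 3.
Step 3. [(x^2) + 3 = 3] peel the +3: subtract 3 from each side, so sub: x^2 = 0.
Step 4. [x^2 = 0] LHS squared, RHS 0 ≥ 0: apply √ (±) ⇒ sqrt: x = 0.

Answer: x ∈ {0}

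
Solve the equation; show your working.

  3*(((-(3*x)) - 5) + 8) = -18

Step 1. [3*(((-(3*x)) - 5) + 8) = -18] LHS = 3·(…); ÷3 both sides, so div: ((-(3*x)) - 5) + 8 = -6.
Step 2. [((-(3*x)) - 5) + 8 = -6] peel the +8: subtract 8 from each side, so sub: (-(3*x)) - 5 = -14.
Step 3. [(-(3*x)) - 5 = -14] peel the -5: add 5 from each side, so sub: -(3*x) = -9.
Step 4. [-(3*x) = -9] LHS negated; negate both sides ⇒ neg: 3*x = 9.
Step 5. [3*x = 9] leading coefficient 3: divide by 3 ⇒ div: x = 3.

Answer: x ∈ {3}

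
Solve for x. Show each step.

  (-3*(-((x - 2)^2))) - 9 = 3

Step 1. [(-3*(-((x - 2)^2))) - 9 = 3] -3 divides every term; factor it out ⇒ factor: (-((x - 2)^2)) + 3 = -1.
Step 2. [(-((x - 2)^2)) + 3 = -1] 3 comes off first (subtract 3) ⇒ sub: -((x - 2)^2) = -4.
Step 3. [-((x - 2)^2) = -4] leading − — multiply by −1. So neg: (x - 2)^2 = 4.
Step 4. [(x - 2)^2 = 4] 4 ≥ 0, LHS is (·)² — take ±√ ⇒ sqrt: x - 2 = 2 or -2.
Step 5. [x - 2 = 2 or -2] 2 comes off first (add 2), so sub: x = 4 or 0.

Answer: x ∈ {0, 4}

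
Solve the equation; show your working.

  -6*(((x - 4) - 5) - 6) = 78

Step 1. [-6*(((x - 4) - 5) - 6) = 78] -6·(inner) — divide through by -6, so div: ((x - 4) - 5) - 6 = -13.
Step 2. [((x - 4) - 5) - 6 = -13] 6 comes off first (add 6) ⇒ sub: (x - 4) - 5 = -7.
Step 3. [(x - 4) - 5 = -7] add 5: x sits inside (… - 5), so sub: x - 4 = -2.
Step 4. [x - 4 = -2] peel the -4: add 4 from each side. So sub: x = 2.

Answer: x ∈ {2}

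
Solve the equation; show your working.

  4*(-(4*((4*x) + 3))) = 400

Step 1. [4*(-(4*((4*x) + 3))) = 400] 4 out front; divide by 4. So div: -(4*((4*x) + 3)) = 100.
Step 2. [-(4*((4*x) + 3)) = 100] LHS negated; negate both sides. So neg: 4*((4*x) + 3) = -100.
Step 3. [4*((4*x) + 3) = -100] LHS = 4·(…); ÷4 both sides, so div: (4*x) + 3 = -25.
Step 4. [(4*x) + 3 = -25] the outer +3 inverts by subtracting 3. So sub: 4*x = -28.
Step 5. [4*x = -28] LHS = 4·(…); ÷4 both sides, so div: x = -7.

Answer: x ∈ {-7}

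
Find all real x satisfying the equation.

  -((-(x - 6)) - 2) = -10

Step 1. [-((-(x - 6)) - 2) = -10] flip signs both sides ⇒ neg: (-(x - 6)) - 2 = 10.
Step 2. [(-(x - 6)) - 2 = 10] -2 is outermost — add 2 both sides, so sub: -(x - 6) = 12.
Step 3. [-(x - 6) = 12] leading − — multiply by −1, so neg: x - 6 = -12.
Step 4. [x - 6 = -12] -6 is outermost — add 6 both sides, so sub: x = -6.

Answer: x ∈ {-6}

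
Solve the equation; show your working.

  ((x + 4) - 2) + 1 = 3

Step 1. [((x + 4) - 2) + 1 = 3] 1 comes off first (subtract 1), so sub: (x + 4) - 2 = 2.
Step 2. [(x + 4) - 2 = 2] peel the -2: add 2 from each side, so sub: x + 4 = 4.
Step 3. [x + 4 = 4] 4 comes off first (subtract 4), so sub: x = 0.

Answer: x ∈ {0}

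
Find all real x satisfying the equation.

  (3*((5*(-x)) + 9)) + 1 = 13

Step 1. [(3*((5*(-x)) + 9)) + 1 = 13] subtract 1: x sits inside (… + 1) ⇒ sub: 3*((5*(-x)) + 9) = 12.
Step 2. [3*((5*(-x)) + 9) = 12] divide by the outer 3. So div: (5*(-x)) + 9 = 4.
Step 3. [(5*(-x)) + 9 = 4] subtract 9: x sits inside (… + 9) ⇒ sub: 5*(-x) = -5.
Step 4. [5*(-x) = -5] LHS = 5·(…); ÷5 both sides ⇒ div: -x = -1.
Step 5. [-x = -1] flip signs both sides, so neg: x = 1.

Answer: x ∈ {1}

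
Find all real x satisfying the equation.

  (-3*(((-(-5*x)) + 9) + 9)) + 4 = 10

Step 1. [(-3*(((-(-5*x)) + 9) + 9)) + 4 = 10] subtract 4: x sits inside (… + 4). So sub: -3*(((-(-5*x)) + 9) + 9) = 6.
Step 2. [-3*(((-(-5*x)) + 9) + 9) = 6] divide by the outer -3. So div: ((-(-5*x)) + 9) + 9 = -2.
Step 3. [((-(-5*x)) + 9) + 9 = -2] subtract 9: x sits inside (… + 9), so sub: (-(-5*x)) + 9 = -11.
Step 4. [(-(-5*x)) + 9 = -11] peel the +9: subtract 9 from each side ⇒ sub: -(-5*x) = -20.
Step 5. [-(-5*x) = -20] LHS negated; negate both sides, so neg: -5*x = 20.
Step 6. [-5*x = 20] divide by the outer -5, so div: x = -4.

Answer: x ∈ {-4}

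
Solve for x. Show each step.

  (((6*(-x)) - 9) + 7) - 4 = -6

Step 1. [(((6*(-x)) - 9) + 7) - 4 = -6] -4 is outermost — add 4 both sides, so sub: ((6*(-x)) - 9) + 7 = -2.
Step 2. [((6*(-x)) - 9) + 7 = -2] peel the +7: subtract 7 from each side, so sub: (6*(-x)) - 9 = -9.
Step 3. [(6*(-x)) - 9 = -9] -9 is outermost — add 9 both sides, so sub: 6*(-x) = 0.
Step 4. [6*(-x) = 0] 6 out front; divide by 6. So div: -x = 0.
Step 5. [-x = 0] leading − — multiply by −1 ⇒ neg: x = 0.

Answer: x ∈ {0}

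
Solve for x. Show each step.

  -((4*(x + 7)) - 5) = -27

Step 1. [-((4*(x + 7)) - 5) = -27] leading − — multiply by −1, so neg: (4*(x + 7)) - 5 = 27.
Step 2. [(4*(x + 7)) - 5 = 27] -5 is outermost — add 5 both sides. So sub: 4*(x + 7) = 32.
Step 3. [4*(x + 7) = 32] 4 out front; divide by 4. So div: x + 7 = 8.
Step 4. [x + 7 = 8] +7 is outermost — subtract 7 both sides. So sub: x = 1.

Answer: x ∈ {1}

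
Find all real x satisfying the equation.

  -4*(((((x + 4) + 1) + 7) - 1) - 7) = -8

Step 1. [-4*(((((x + 4) + 1) + 7) - 1) - 7) = -8] -4 out front; divide by -4 ⇒ div: ((((x + 4) + 1) + 7) - 1) - 7 = 2.
Step 2. [((((x + 4) + 1) + 7) - 1) - 7 = 2] the outer -7 inverts by adding 7. So sub: (((x + 4) + 1) + 7) - 1 = 9.
Step 3. [(((x + 4) + 1) + 7) - 1 = 9] -1 is outermost — add 1 both sides. So sub: ((x + 4) + 1) + 7 = 10.
Step 4. [((x + 4) + 1) + 7 = 10] +7 is outermost — subtract 7 both sides. So sub: (x + 4) + 1 = 3.
Step 5. [(x + 4) + 1 = 3] subtract 1: x sits inside (… + 1), so sub: x + 4 = 2.
Step 6. [x + 4 = 2] 4 comes off first (subtract 4) ⇒ sub: x = -2.

Answer: x ∈ {-2}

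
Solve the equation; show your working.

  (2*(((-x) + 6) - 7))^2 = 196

Step 1. [(2*(((-x) + 6) - 7))^2 = 196] 196 ≥ 0, LHS is (·)² — take ±√. So sqrt: 2*(((-x) + 6) - 7) = 14 or -14.
Step 2. [2*(((-x) + 6) - 7) = 14 or -14] leading coefficient 2: divide by 2. So div: ((-x) + 6) - 7 = 7 or -7.
Step 3. [((-x) + 6) - 7 = 7 or -7] 7 comes off first (add 7) ⇒ sub: (-x) + 6 = 14 or 0.
Step 4. [(-x) + 6 = 14 or 0] +6 is outermost — subtract 6 both sides. So sub: -x = 8 or -6.
Step 5. [-x = 8 or -6] flip signs both sides ⇒ neg: x = -8 or 6.

Answer: x ∈ {-8, 6}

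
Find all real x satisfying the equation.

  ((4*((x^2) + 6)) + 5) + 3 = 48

Step 1. [((4*((x^2) + 6)) + 5) + 3 = 48] subtract 3: x sits inside (… + 3). So sub: (4*((x^2) + 6)) + 5 = 45.
Step 2. [(4*((x^2) + 6)) + 5 = 45] +5 is outermost — subtract 5 both sides ⇒ sub: 4*((x^2) + 6) = 40.
Step 3. [4*((x^2) + 6) = 40] 4 out front; divide by 4 ⇒ div: (x^2) + 6 = 10.
Step 4. [(x^2) + 6 = 10] peel the +6: subtract 6 from each side ⇒ sub: x^2 = 4.
Step 5. [x^2 = 4] √ both sides: 4 ≥ 0 gives two branches ⇒ sqrt: x = 2 or -2.

Answer: x ∈ {-2, 2}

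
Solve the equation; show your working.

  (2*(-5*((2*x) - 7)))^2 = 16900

Step 1. [(2*(-5*((2*x) - 7)))^2 = 16900] √ both sides: 16900 ≥ 0 gives two branches, so sqrt: 2*(-5*((2*x) - 7)) = 130 or -130.
Step 2. [2*(-5*((2*x) - 7)) = 130 or -130] leading coefficient 2: divide by 2, so div: -5*((2*x) - 7) = 65 or -65.
Step 3. [-5*((2*x) - 7) = 65 or -65] -5·(inner) — divide through by -5. So div: (2*x) - 7 = -13 or 13.
Step 4. [(2*x) - 7 = -13 or 13] the outer -7 inverts by adding 7 ⇒ sub: 2*x = -6 or 20.
Step 5. [2*x = -6 or 20] leading coefficient 2: divide by 2 ⇒ div: x = -3 or 10.

Answer: x ∈ {-3, 10}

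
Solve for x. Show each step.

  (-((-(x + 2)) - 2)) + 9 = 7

Step 1. [(-((-(x + 2)) - 2)) + 9 = 7] subtract 9: x sits inside (… + 9) ⇒ sub: -((-(x + 2)) - 2) = -2.
Step 2. [-((-(x + 2)) - 2) = -2] LHS negated; negate both sides. So neg: (-(x + 2)) - 2 = 2.
Step 3. [(-(x + 2)) - 2 = 2] the outer -2 inverts by adding 2 ⇒ sub: -(x + 2) = 4.
Step 4. [-(x + 2) = 4] LHS negated; negate both sides. So neg: x + 2 = -4.
Step 5. [x + 2 = -4] the outer +2 inverts by subtracting 2, so sub: x = -6.

Answer: x ∈ {-6}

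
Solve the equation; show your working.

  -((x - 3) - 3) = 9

Step 1. [-((x - 3) - 3) = 9] flip signs both sides, so neg: (x - 3) - 3 = -9.
Step 2. [(x - 3) - 3 = -9] peel the -3: add 3 from each side ⇒ sub: x - 3 = -6.
Step 3. [x - 3 = -6] peel the -3: add 3 from each side. So sub: x = -3.

Answer: x ∈ {-3}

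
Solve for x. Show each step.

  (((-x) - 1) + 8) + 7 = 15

Step 1. [(((-x) - 1) + 8) + 7 = 15] the outer +7 inverts by subtracting 7, so sub: ((-x) - 1) + 8 = 8.
Step 2. [((-x) - 1) + 8 = 8] +8 is outermost — subtract 8 both sides, so sub: (-x) - 1 = 0.
Step 3. [(-x) - 1 = 0] 1 comes off first (add 1). So sub: -x = 1.
Step 4. [-x = 1] flip signs both sides. So neg: x = -1.

Answer: x ∈ {-1}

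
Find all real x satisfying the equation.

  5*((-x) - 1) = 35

Step 1. [5*((-x) - 1) = 35] divide by the outer 5 ⇒ div: (-x) - 1 = 7.
Step 2. [(-x) - 1 = 7] -1 is outermost — add 1 both sides. So sub: -x = 8.
Step 3. [-x = 8] leading − — multiply by −1. So neg: x = -8.

Answer: x ∈ {-8}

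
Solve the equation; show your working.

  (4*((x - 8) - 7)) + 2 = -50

Step 1. [(4*((x - 8) - 7)) + 2 = -50] 2 comes off first (subtract 2), so sub: 4*((x - 8) - 7) = -52.
Step 2. [4*((x - 8) - 7) = -52] leading coefficient 4: divide by 4, so div: (x - 8) - 7 = -13.
Step 3. [(x - 8) - 7 = -13] the outer -7 inverts by adding 7. So sub: x - 8 = -6.
Step 4. [x - 8 = -6] peel the -8: add 8 from each side. So sub: x = 2.

Answer: x ∈ {2}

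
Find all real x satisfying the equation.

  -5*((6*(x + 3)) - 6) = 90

Step 1. [-5*((6*(x + 3)) - 6) = 90] -5·(inner) — divide through by -5 ⇒ div: (6*(x + 3)) - 6 = -18.
Step 2. [(6*(x + 3)) - 6 = -18] 6 comes off first (add 6). So sub: 6*(x + 3) = -12.
Step 3. [6*(x + 3) = -12] leading coefficient 6: divide by 6 ⇒ div: x + 3 = -2.
Step 4. [x + 3 = -2] peel the +3: subtract 3 from each side, so sub: x = -5.

Answer: x ∈ {-5}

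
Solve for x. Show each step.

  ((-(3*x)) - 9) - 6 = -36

Step 1. [((-(3*x)) - 9) - 6 = -36] peel the -6: add 6 from each side, so sub: (-(3*x)) - 9 = -30.
Step 2. [(-(3*x)) - 9 = -30] add 9: x sits inside (… - 9). So sub: -(3*x) = -21.
Step 3. [-(3*x) = -21] flip signs both sides, so neg: 3*x = 21.
Step 4. [3*x = 21] 3 out front; divide by 3, so div: x = 7.

Answer: x ∈ {7}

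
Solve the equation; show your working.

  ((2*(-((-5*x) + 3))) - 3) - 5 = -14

Step 1. [((2*(-((-5*x) + 3))) - 3) - 5 = -14] peel the -5: add 5 from each side, so sub: (2*(-((-5*x) + 3))) - 3 = -9.
Step 2. [(2*(-((-5*x) + 3))) - 3 = -9] add 3: x sits inside (… - 3). So sub: 2*(-((-5*x) + 3)) = -6.
Step 3. [2*(-((-5*x) + 3)) = -6] LHS = 2·(…); ÷2 both sides. So div: -((-5*x) + 3) = -3.
Step 4. [-((-5*x) + 3) = -3] LHS negated; negate both sides. So neg: (-5*x) + 3 = 3.
Step 5. [(-5*x) + 3 = 3] 3 comes off first (subtract 3). So sub: -5*x = 0.
Step 6. [-5*x = 0] leading coefficient -5: divide by -5, so div: x = 0.

Answer: x ∈ {0}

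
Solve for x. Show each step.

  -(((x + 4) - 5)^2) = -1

Step 1. [-(((x + 4) - 5)^2) = -1] leading − — multiply by −1, so neg: ((x + 4) - 5)^2 = 1.
Step 2. [((x + 4) - 5)^2 = 1] LHS squared, RHS 1 ≥ 0: apply √ (±), so sqrt: (x + 4) - 5 = 1 or -1.
Step 3. [(x + 4) - 5 = 1 or -1] 5 comes off first (add 5). So sub: x + 4 = 6 or 4.
Step 4. [x + 4 = 6 or 4] 4 comes off first (subtract 4). So sub: x = 2 or 0.

Answer: x ∈ {0, 2}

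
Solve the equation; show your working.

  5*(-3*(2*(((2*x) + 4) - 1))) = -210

Step 1. [5*(-3*(2*(((2*x) + 4) - 1))) = -210] leading coefficient 5: divide by 5, so div: -3*(2*(((2*x) + 4) - 1)) = -42.
Step 2. [-3*(2*(((2*x) + 4) - 1)) = -42] -3·(inner) — divide through by -3 ⇒ div: 2*(((2*x) + 4) - 1) = 14.
Step 3. [2*(((2*x) + 4) - 1) = 14] 2·(inner) — divide through by 2. So div: ((2*x) + 4) - 1 = 7.
Step 4. [((2*x) + 4) - 1 = 7] the outer -1 inverts by adding 1. So sub: (2*x) + 4 = 8.
Step 5. [(2*x) + 4 = 8] +4 is outermost — subtract 4 both sides, so sub: 2*x = 4.
Step 6. [2*x = 4] 2·(inner) — divide through by 2 ⇒ div: x = 2.

Answer: x ∈ {2}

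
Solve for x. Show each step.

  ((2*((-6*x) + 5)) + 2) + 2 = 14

Step 1. [((2*((-6*x) + 5)) + 2) + 2 = 14] peel the +2: subtract 2 from each side ⇒ sub: (2*((-6*x) + 5)) + 2 = 12.
Step 2. [(2*((-6*x) + 5)) + 2 = 12] +2 is outermost — subtract 2 both sides, so sub: 2*((-6*x) + 5) = 10.
Step 3. [2*((-6*x) + 5) = 10] LHS = 2·(…); ÷2 both sides ⇒ div: (-6*x) + 5 = 5.
Step 4. [(-6*x) + 5 = 5] peel the +5: subtract 5 from each side ⇒ sub: -6*x = 0.
Step 5. [-6*x = 0] divide by the outer -6, so div: x = 0.

Answer: x ∈ {0}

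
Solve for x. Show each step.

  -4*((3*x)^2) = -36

Step 1. [-4*((3*x)^2) = -36] leading coefficient -4: divide by -4, so div: (3*x)^2 = 9.
Step 2. [(3*x)^2 = 9] LHS squared, RHS 9 ≥ 0: apply √ (±), so sqrt: 3*x = 3 or -3.
Step 3. [3*x = 3 or -3] 3 out front; divide by 3, so div: x = 1 or -1.

Answer: x ∈ {-1, 1}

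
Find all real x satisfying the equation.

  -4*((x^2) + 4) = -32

Step 1. [-4*((x^2) + 4) = -32] divide by the outer -4, so div: (x^2) + 4 = 8.
Step 2. [(x^2) + 4 = 8] peel the +4: subtract 4 from each side ⇒ sub: x^2 = 4.
Step 3. [x^2 = 4] √ both sides: 4 ≥ 0 gives two branches, so sqrt: x = 2 or -2.

Answer: x ∈ {-2, 2}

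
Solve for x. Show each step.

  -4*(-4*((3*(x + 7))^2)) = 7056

Step 1. [-4*(-4*((3*(x + 7))^2)) = 7056] LHS = -4·(…); ÷-4 both sides, so div: -4*((3*(x + 7))^2) = -1764.
Step 2. [-4*((3*(x + 7))^2) = -1764] leading coefficient -4: divide by -4 ⇒ div: (3*(x + 7))^2 = 441.
Step 3. [(3*(x + 7))^2 = 441] √ both sides: 441 ≥ 0 gives two branches ⇒ sqrt: 3*(x + 7) = 21 or -21.
Step 4. [3*(x + 7) = 21 or -21] divide by the outer 3 ⇒ div: x + 7 = 7 or -7.
Step 5. [x + 7 = 7 or -7] +7 is outermost — subtract 7 both sides, so sub: x = 0 or -14.

Answer: x ∈ {-14, 0}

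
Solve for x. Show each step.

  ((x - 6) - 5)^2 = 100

Step 1. [((x - 6) - 5)^2 = 100] √ both sides: 100 ≥ 0 gives two branches. So sqrt: (x - 6) - 5 = 10 or -10.
Step 2. [(x - 6) - 5 = 10 or -10] add 5: x sits inside (… - 5), so sub: x - 6 = 15 or -5.
Step 3. [x - 6 = 15 or -5] peel the -6: add 6 from each side, so sub: x = 21 or 1.

Answer: x ∈ {1, 21}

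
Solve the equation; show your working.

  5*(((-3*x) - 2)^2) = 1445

Step 1. [5*(((-3*x) - 2)^2) = 1445] 5 out front; divide by 5. So div: ((-3*x) - 2)^2 = 289.
Step 2. [((-3*x) - 2)^2 = 289] √ both sides: 289 ≥ 0 gives two branches, so sqrt: (-3*x) - 2 = 17 or -17.
Step 3. [(-3*x) - 2 = 17 or -17] add 2: x sits inside (… - 2), so sub: -3*x = 19 or -15.
Step 4. [-3*x = 19 or -15] -3·(inner) — divide through by -3. So div: x = -19/3 or 5.

Answer: x ∈ {-19/3, 5}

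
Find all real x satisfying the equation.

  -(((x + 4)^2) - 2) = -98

Step 1. [-(((x + 4)^2) - 2) = -98] flip signs both sides ⇒ neg: ((x + 4)^2) - 2 = 98.
Step 2. [((x + 4)^2) - 2 = 98] -2 is outermost — add 2 both sides ⇒ sub: (x + 4)^2 = 100.
Step 3. [(x + 4)^2 = 100] LHS squared, RHS 100 ≥ 0: apply √ (±), so sqrt: x + 4 = 10 or -10.
Step 4. [x + 4 = 10 or -10] 4 comes off first (subtract 4). So sub: x = 6 or -14.

Answer: x ∈ {-14, 6}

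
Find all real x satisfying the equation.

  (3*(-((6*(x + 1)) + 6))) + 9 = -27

Step 1. [(3*(-((6*(x + 1)) + 6))) + 9 = -27] subtract 9: x sits inside (… + 9). So sub: 3*(-((6*(x + 1)) + 6)) = -36.
Step 2. [3*(-((6*(x + 1)) + 6)) = -36] divide by the outer 3. So div: -((6*(x + 1)) + 6) = -12.
Step 3. [-((6*(x + 1)) + 6) = -12] LHS negated; negate both sides ⇒ neg: (6*(x + 1)) + 6 = 12.
Step 4. [(6*(x + 1)) + 6 = 12] common factor 6 (LHS and 12) — divide through. So factor: (x + 1) + 1 = 2.
Step 5. [(x + 1) + 1 = 2] subtract 1: x sits inside (… + 1). So sub: x + 1 = 1.
Step 6. [x + 1 = 1] 1 comes off first (subtract 1), so sub: x = 0.

Answer: x ∈ {0}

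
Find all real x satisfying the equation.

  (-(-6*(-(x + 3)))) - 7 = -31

Step 1. [(-(-6*(-(x + 3)))) - 7 = -31] add 7: x sits inside (… - 7). So sub: -(-6*(-(x + 3))) = -24.
Step 2. [-(-6*(-(x + 3))) = -24] flip signs both sides ⇒ neg: -6*(-(x + 3)) = 24.
Step 3. [-6*(-(x + 3)) = 24] LHS = -6·(…); ÷-6 both sides, so div: -(x + 3) = -4.
Step 4. [-(x + 3) = -4] LHS negated; negate both sides ⇒ neg: x + 3 = 4.
Step 5. [x + 3 = 4] 3 comes off first (subtract 3). So sub: x = 1.

Answer: x ∈ {1}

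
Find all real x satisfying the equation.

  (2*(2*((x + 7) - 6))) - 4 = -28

Step 1. [(2*(2*((x + 7) - 6))) - 4 = -28] 2 divides every term; factor it out, so factor: (2*((x + 7) - 6)) - 2 = -14.
Step 2. [(2*((x + 7) - 6)) - 2 = -14] 2 divides every term; factor it out, so factor: ((x + 7) - 6) - 1 = -7.
Step 3. [((x + 7) - 6) - 1 = -7] peel the -1: add 1 from each side, so sub: (x + 7) - 6 = -6.
Step 4. [(x + 7) - 6 = -6] the outer -6 inverts by adding 6, so sub: x + 7 = 0.
Step 5. [x + 7 = 0] 7 comes off first (subtract 7). So sub: x = -7.

Answer: x ∈ {-7}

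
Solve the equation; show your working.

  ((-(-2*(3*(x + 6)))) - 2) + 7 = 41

Step 1. [((-(-2*(3*(x + 6)))) - 2) + 7 = 41] +7 is outermost — subtract 7 both sides, so sub: (-(-2*(3*(x + 6)))) - 2 = 34.
Step 2. [(-(-2*(3*(x + 6)))) - 2 = 34] the outer -2 inverts by adding 2. So sub: -(-2*(3*(x + 6))) = 36.
Step 3. [-(-2*(3*(x + 6))) = 36] LHS negated; negate both sides, so neg: -2*(3*(x + 6)) = -36.
Step 4. [-2*(3*(x + 6)) = -36] leading coefficient -2: divide by -2 ⇒ div: 3*(x + 6) = 18.
Step 5. [3*(x + 6) = 18] LHS = 3·(…); ÷3 both sides, so div: x + 6 = 6.
Step 6. [x + 6 = 6] subtract 6: x sits inside (… + 6), so sub: x = 0.

Answer: x ∈ {0}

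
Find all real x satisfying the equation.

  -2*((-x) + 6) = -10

Step 1. [-2*((-x) + 6) = -10] -2 out front; divide by -2. So div: (-x) + 6 = 5.
Step 2. [(-x) + 6 = 5] peel the +6: subtract 6 from each side. So sub: -x = -1.
Step 3. [-x = -1] flip signs both sides, so neg: x = 1.

Answer: x ∈ {1}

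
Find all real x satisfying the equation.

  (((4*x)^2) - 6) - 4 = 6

Step 1. [(((4*x)^2) - 6) - 4 = 6] peel the -4: add 4 from each side ⇒ sub: ((4*x)^2) - 6 = 10.
Step 2. [((4*x)^2) - 6 = 10] -6 is outermost — add 6 both sides. So sub: (4*x)^2 = 16.
Step 3. [(4*x)^2 = 16] 16 ≥ 0, LHS is (·)² — take ±√ ⇒ sqrt: 4*x = 4 or -4.
Step 4. [4*x = 4 or -4] 4·(inner) — divide through by 4. So div: x = 1 or -1.

Answer: x ∈ {-1, 1}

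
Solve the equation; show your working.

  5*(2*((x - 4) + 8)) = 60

Step 1. [5*(2*((x - 4) + 8)) = 60] 5·(inner) — divide through by 5 ⇒ div: 2*((x - 4) + 8) = 12.
Step 2. [2*((x - 4) + 8) = 12] 2·(inner) — divide through by 2, so div: (x - 4) + 8 = 6.
Step 3. [(x - 4) + 8 = 6] subtract 8: x sits inside (… + 8), so sub: x - 4 = -2.
Step 4. [x - 4 = -2] peel the -4: add 4 from each side, so sub: x = 2.

Answer: x ∈ {2}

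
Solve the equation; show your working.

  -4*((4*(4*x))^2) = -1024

Step 1. [-4*((4*(4*x))^2) = -1024] leading coefficient -4: divide by -4, so div: (4*(4*x))^2 = 256.
Step 2. [(4*(4*x))^2 = 256] LHS squared, RHS 256 ≥ 0: apply √ (±) ⇒ sqrt: 4*(4*x) = 16 or -16.
Step 3. [4*(4*x) = 16 or -16] 4·(inner) — divide through by 4. So div: 4*x = 4 or -4.
Step 4. [4*x = 4 or -4] 4·(inner) — divide through by 4 ⇒ div: x = 1 or -1.

Answer: x ∈ {-1, 1}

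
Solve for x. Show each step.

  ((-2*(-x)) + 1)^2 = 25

Step 1. [((-2*(-x)) + 1)^2 = 25] LHS squared, RHS 25 ≥ 0: apply √ (±), so sqrt: (-2*(-x)) + 1 = 5 or -5.
Step 2. [(-2*(-x)) + 1 = 5 or -5] peel the +1: subtract 1 from each side ⇒ sub: -2*(-x) = 4 or -6.
Step 3. [-2*(-x) = 4 or -6] LHS = -2·(…); ÷-2 both sides ⇒ div: -x = -2 or 3.
Step 4. [-x = -2 or 3] flip signs both sides ⇒ neg: x = 2 or -3.

Answer: x ∈ {-3, 2}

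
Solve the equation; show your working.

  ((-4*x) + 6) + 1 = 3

Step 1. [((-4*x) + 6) + 1 = 3] +1 is outermost — subtract 1 both sides ⇒ sub: (-4*x) + 6 = 2.
Step 2. [(-4*x) + 6 = 2] +6 is outermost — subtract 6 both sides. So sub: -4*x = -4.
Step 3. [-4*x = -4] LHS = -4·(…); ÷-4 both sides. So div: x = 1.

Answer: x ∈ {1}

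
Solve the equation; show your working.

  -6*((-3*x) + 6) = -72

Step 1. [-6*((-3*x) + 6) = -72] LHS = -6·(…); ÷-6 both sides. So div: (-3*x) + 6 = 12.
Step 2. [(-3*x) + 6 = 12] -3 divides every term; factor it out ⇒ factor: x - 2 = -4.
Step 3. [x - 2 = -4] -2 is outermost — add 2 both sides, so sub: x = -2.

Answer: x ∈ {-2}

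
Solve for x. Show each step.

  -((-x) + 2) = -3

Step 1. [-((-x) + 2) = -3] LHS negated; negate both sides, so neg: (-x) + 2 = 3.
Step 2. [(-x) + 2 = 3] 2 comes off first (subtract 2) ⇒ sub: -x = 1.
Step 3. [-x = 1] flip signs both sides, so neg: x = -1.

Answer: x ∈ {-1}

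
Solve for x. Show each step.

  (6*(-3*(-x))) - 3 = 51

Step 1. [(6*(-3*(-x))) - 3 = 51] peel the -3: add 3 from each side. So sub: 6*(-3*(-x)) = 54.
Step 2. [6*(-3*(-x)) = 54] divide by the outer 6 ⇒ div: -3*(-x) = 9.
Step 3. [-3*(-x) = 9] divide by the outer -3. So div: -x = -3.
Step 4. [-x = -3] leading − — multiply by −1. So neg: x = 3.

Answer: x ∈ {3}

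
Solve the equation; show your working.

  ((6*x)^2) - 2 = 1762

Step 1. [((6*x)^2) - 2 = 1762] 2 comes off first (add 2), so sub: (6*x)^2 = 1764.
Step 2. [(6*x)^2 = 1764] LHS squared, RHS 1764 ≥ 0: apply √ (±) ⇒ sqrt: 6*x = 42 or -42.
Step 3. [6*x = 42 or -42] 6 out front; divide by 6 ⇒ div: x = 7 or -7.

Answer: x ∈ {-7, 7}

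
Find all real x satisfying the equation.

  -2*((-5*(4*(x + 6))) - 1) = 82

Step 1. [-2*((-5*(4*(x + 6))) - 1) = 82] -2·(inner) — divide through by -2. So div: (-5*(4*(x + 6))) - 1 = -41.
Step 2. [(-5*(4*(x + 6))) - 1 = -41] add 1: x sits inside (… - 1), so sub: -5*(4*(x + 6)) = -40.
Step 3. [-5*(4*(x + 6)) = -40] -5 out front; divide by -5, so div: 4*(x + 6) = 8.
Step 4. [4*(x + 6) = 8] LHS = 4·(…); ÷4 both sides, so div: x + 6 = 2.
Step 5. [x + 6 = 2] +6 is outermost — subtract 6 both sides. So sub: x = -4.

Answer: x ∈ {-4}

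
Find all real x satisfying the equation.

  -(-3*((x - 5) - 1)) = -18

Step 1. [-(-3*((x - 5) - 1)) = -18] flip signs both sides, so neg: -3*((x - 5) - 1) = 18.
Step 2. [-3*((x - 5) - 1) = 18] leading coefficient -3: divide by -3, so div: (x - 5) - 1 = -6.
Step 3. [(x - 5) - 1 = -6] the outer -1 inverts by adding 1. So sub: x - 5 = -5.
Step 4. [x - 5 = -5] 5 comes off first (add 5), so sub: x = 0.

Answer: x ∈ {0}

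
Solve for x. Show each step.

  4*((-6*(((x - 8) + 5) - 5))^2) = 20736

Step 1. [4*((-6*(((x - 8) + 5) - 5))^2) = 20736] divide by the outer 4, so div: (-6*(((x - 8) + 5) - 5))^2 = 5184.
Step 2. [(-6*(((x - 8) + 5) - 5))^2 = 5184] 5184 ≥ 0, LHS is (·)² — take ±√. So sqrt: -6*(((x - 8) + 5) - 5) = 72 or -72.
Step 3. [-6*(((x - 8) + 5) - 5) = 72 or -72] divide by the outer -6 ⇒ div: ((x - 8) + 5) - 5 = -12 or 12.
Step 4. [((x - 8) + 5) - 5 = -12 or 12] 5 comes off first (add 5). So sub: (x - 8) + 5 = -7 or 17.
Step 5. [(x - 8) + 5 = -7 or 17] +5 is outermost — subtract 5 both sides, so sub: x - 8 = -12 or 12.
Step 6. [x - 8 = -12 or 12] 8 comes off first (add 8). So sub: x = -4 or 20.

Answer: x ∈ {-4, 20}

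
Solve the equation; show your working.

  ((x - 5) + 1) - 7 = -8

Step 1. [((x - 5) + 1) - 7 = -8] add 7: x sits inside (… - 7). So sub: (x - 5) + 1 = -1.
Step 2. [(x - 5) + 1 = -1] peel the +1: subtract 1 from each side, so sub: x - 5 = -2.
Step 3. [x - 5 = -2] 5 comes off first (add 5) ⇒ sub: x = 3.

Answer: x ∈ {3}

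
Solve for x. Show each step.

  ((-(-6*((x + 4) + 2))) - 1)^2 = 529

Step 1. [((-(-6*((x + 4) + 2))) - 1)^2 = 529] LHS squared, RHS 529 ≥ 0: apply √ (±) ⇒ sqrt: (-(-6*((x + 4) + 2))) - 1 = 23 or -23.
Step 2. [(-(-6*((x + 4) + 2))) - 1 = 23 or -23] the outer -1 inverts by adding 1. So sub: -(-6*((x + 4) + 2)) = 24 or -22.
Step 3. [-(-6*((x + 4) + 2)) = 24 or -22] flip signs both sides ⇒ neg: -6*((x + 4) + 2) = -24 or 22.
Step 4. [-6*((x + 4) + 2) = -24 or 22] -6 out front; divide by -6 ⇒ div: (x + 4) + 2 = 4 or -11/3.
Step 5. [(x + 4) + 2 = 4 or -11/3] +2 is outermost — subtract 2 both sides, so sub: x + 4 = 2 or -17/3.
Step 6. [x + 4 = 2 or -17/3] 4 comes off first (subtract 4). So sub: x = -2 or -29/3.

Answer: x ∈ {-29/3, -2}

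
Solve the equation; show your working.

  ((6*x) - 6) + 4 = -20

Step 1. [((6*x) - 6) + 4 = -20] 4 comes off first (subtract 4), so sub: (6*x) - 6 = -24.
Step 2. [(6*x) - 6 = -24] 6 divides every term; factor it out ⇒ factor: x - 1 = -4.
Step 3. [x - 1 = -4] add 1: x sits inside (… - 1). So sub: x = -3.

Answer: x ∈ {-3}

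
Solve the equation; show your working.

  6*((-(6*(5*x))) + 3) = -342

Step 1. [6*((-(6*(5*x))) + 3) = -342] 6·(inner) — divide through by 6 ⇒ div: (-(6*(5*x))) + 3 = -57.
Step 2. [(-(6*(5*x))) + 3 = -57] 3 comes off first (subtract 3). So sub: -(6*(5*x)) = -60.
Step 3. [-(6*(5*x)) = -60] flip signs both sides ⇒ neg: 6*(5*x) = 60.
Step 4. [6*(5*x) = 60] 6 out front; divide by 6. So div: 5*x = 10.
Step 5. [5*x = 10] 5·(inner) — divide through by 5 ⇒ div: x = 2.

Answer: x ∈ {2}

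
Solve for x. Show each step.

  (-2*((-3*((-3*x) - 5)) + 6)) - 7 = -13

Step 1. [(-2*((-3*((-3*x) - 5)) + 6)) - 7 = -13] 7 comes off first (add 7). So sub: -2*((-3*((-3*x) - 5)) + 6) = -6.
Step 2. [-2*((-3*((-3*x) - 5)) + 6) = -6] LHS = -2·(…); ÷-2 both sides ⇒ div: (-3*((-3*x) - 5)) + 6 = 3.
Step 3. [(-3*((-3*x) - 5)) + 6 = 3] -3 divides every term; factor it out. So factor: ((-3*x) - 5) - 2 = -1.
Step 4. [((-3*x) - 5) - 2 = -1] add 2: x sits inside (… - 2) ⇒ sub: (-3*x) - 5 = 1.
Step 5. [(-3*x) - 5 = 1] peel the -5: add 5 from each side ⇒ sub: -3*x = 6.
Step 6. [-3*x = 6] divide by the outer -3 ⇒ div: x = -2.

Answer: x ∈ {-2}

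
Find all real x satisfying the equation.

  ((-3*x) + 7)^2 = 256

Step 1. [((-3*x) + 7)^2 = 256] √ both sides: 256 ≥ 0 gives two branches. So sqrt: (-3*x) + 7 = 16 or -16.
Step 2. [(-3*x) + 7 = 16 or -16] subtract 7: x sits inside (… + 7). So sub: -3*x = 9 or -23.
Step 3. [-3*x = 9 or -23] -3 out front; divide by -3. So div: x = -3 or 23/3.

Answer: x ∈ {-3, 23/3}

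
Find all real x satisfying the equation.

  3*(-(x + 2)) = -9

Step 1. [3*(-(x + 2)) = -9] divide by the outer 3. So div: -(x + 2) = -3.
Step 2. [-(x + 2) = -3] flip signs both sides. So neg: x + 2 = 3.
Step 3. [x + 2 = 3] the outer +2 inverts by subtracting 2, so sub: x = 1.

Answer: x ∈ {1}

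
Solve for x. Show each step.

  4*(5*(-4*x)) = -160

Step 1. [4*(5*(-4*x)) = -160] LHS = 4·(…); ÷4 both sides ⇒ div: 5*(-4*x) = -40.
Step 2. [5*(-4*x) = -40] 5 out front; divide by 5, so div: -4*x = -8.
Step 3. [-4*x = -8] leading coefficient -4: divide by -4, so div: x = 2.

Answer: x ∈ {2}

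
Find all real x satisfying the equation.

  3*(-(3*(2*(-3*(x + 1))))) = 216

Step 1. [3*(-(3*(2*(-3*(x + 1))))) = 216] 3 out front; divide by 3. So div: -(3*(2*(-3*(x + 1)))) = 72.
Step 2. [-(3*(2*(-3*(x + 1)))) = 72] LHS negated; negate both sides, so neg: 3*(2*(-3*(x + 1))) = -72.
Step 3. [3*(2*(-3*(x + 1))) = -72] 3 out front; divide by 3. So div: 2*(-3*(x + 1)) = -24.
Step 4. [2*(-3*(x + 1)) = -24] leading coefficient 2: divide by 2, so div: -3*(x + 1) = -12.
Step 5. [-3*(x + 1) = -12] divide by the outer -3, so div: x + 1 = 4.
Step 6. [x + 1 = 4] subtract 1: x sits inside (… + 1) ⇒ sub: x = 3.

Answer: x ∈ {3}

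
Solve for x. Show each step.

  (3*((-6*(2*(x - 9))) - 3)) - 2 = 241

Step 1. [(3*((-6*(2*(x - 9))) - 3)) - 2 = 241] peel the -2: add 2 from each side, so sub: 3*((-6*(2*(x - 9))) - 3) = 243.
Step 2. [3*((-6*(2*(x - 9))) - 3) = 243] 3 out front; divide by 3. So div: (-6*(2*(x - 9))) - 3 = 81.
Step 3. [(-6*(2*(x - 9))) - 3 = 81] the outer -3 inverts by adding 3 ⇒ sub: -6*(2*(x - 9)) = 84.
Step 4. [-6*(2*(x - 9)) = 84] leading coefficient -6: divide by -6. So div: 2*(x - 9) = -14.
Step 5. [2*(x - 9) = -14] LHS = 2·(…); ÷2 both sides ⇒ div: x - 9 = -7.
Step 6. [x - 9 = -7] the outer -9 inverts by adding 9 ⇒ sub: x = 2.

Answer: x ∈ {2}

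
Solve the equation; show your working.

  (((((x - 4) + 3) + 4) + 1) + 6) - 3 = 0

Step 1. [(((((x - 4) + 3) + 4) + 1) + 6) - 3 = 0] add 3: x sits inside (… - 3), so sub: ((((x - 4) + 3) + 4) + 1) + 6 = 3.
Step 2. [((((x - 4) + 3) + 4) + 1) + 6 = 3] +6 is outermost — subtract 6 both sides. So sub: (((x - 4) + 3) + 4) + 1 = -3.
Step 3. [(((x - 4) + 3) + 4) + 1 = -3] +1 is outermost — subtract 1 both sides. So sub: ((x - 4) + 3) + 4 = -4.
Step 4. [((x - 4) + 3) + 4 = -4] the outer +4 inverts by subtracting 4 ⇒ sub: (x - 4) + 3 = -8.
Step 5. [(x - 4) + 3 = -8] the outer +3 inverts by subtracting 3. So sub: x - 4 = -11.
Step 6. [x - 4 = -11] add 4: x sits inside (… - 4), so sub: x = -7.

Answer: x ∈ {-7}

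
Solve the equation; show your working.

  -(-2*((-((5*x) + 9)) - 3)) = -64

Step 1. [-(-2*((-((5*x) + 9)) - 3)) = -64] leading − — multiply by −1 ⇒ neg: -2*((-((5*x) + 9)) - 3) = 64.
Step 2. [-2*((-((5*x) + 9)) - 3) = 64] -2 out front; divide by -2 ⇒ div: (-((5*x) + 9)) - 3 = -32.
Step 3. [(-((5*x) + 9)) - 3 = -32] add 3: x sits inside (… - 3). So sub: -((5*x) + 9) = -29.
Step 4. [-((5*x) + 9) = -29] LHS negated; negate both sides. So neg: (5*x) + 9 = 29.
Step 5. [(5*x) + 9 = 29] 9 comes off first (subtract 9). So sub: 5*x = 20.
Step 6. [5*x = 20] LHS = 5·(…); ÷5 both sides, so div: x = 4.

Answer: x ∈ {4}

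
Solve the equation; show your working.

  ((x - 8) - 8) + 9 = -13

Step 1. [((x - 8) - 8) + 9 = -13] peel the +9: subtract 9 from each side. So sub: (x - 8) - 8 = -22.
Step 2. [(x - 8) - 8 = -22] 8 comes off first (add 8). So sub: x - 8 = -14.
Step 3. [x - 8 = -14] peel the -8: add 8 from each side ⇒ sub: x = -6.

Answer: x ∈ {-6}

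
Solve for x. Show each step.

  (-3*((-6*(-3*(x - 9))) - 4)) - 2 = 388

Step 1. [(-3*((-6*(-3*(x - 9))) - 4)) - 2 = 388] the outer -2 inverts by adding 2 ⇒ sub: -3*((-6*(-3*(x - 9))) - 4) = 390.
Step 2. [-3*((-6*(-3*(x - 9))) - 4) = 390] divide by the outer -3. So div: (-6*(-3*(x - 9))) - 4 = -130.
Step 3. [(-6*(-3*(x - 9))) - 4 = -130] peel the -4: add 4 from each side ⇒ sub: -6*(-3*(x - 9)) = -126.
Step 4. [-6*(-3*(x - 9)) = -126] divide by the outer -6. So div: -3*(x - 9) = 21.
Step 5. [-3*(x - 9) = 21] leading coefficient -3: divide by -3. So div: x - 9 = -7.
Step 6. [x - 9 = -7] the outer -9 inverts by adding 9, so sub: x = 2.

Answer: x ∈ {2}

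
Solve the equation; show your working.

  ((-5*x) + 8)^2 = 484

Step 1. [((-5*x) + 8)^2 = 484] 484 ≥ 0, LHS is (·)² — take ±√. So sqrt: (-5*x) + 8 = 22 or -22.
Step 2. [(-5*x) + 8 = 22 or -22] peel the +8: subtract 8 from each side, so sub: -5*x = 14 or -30.
Step 3. [-5*x = 14 or -30] divide by the outer -5, so div: x = -14/5 or 6.

Answer: x ∈ {-14/5, 6}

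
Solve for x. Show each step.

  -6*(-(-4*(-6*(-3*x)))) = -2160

Step 1. [-6*(-(-4*(-6*(-3*x)))) = -2160] divide by the outer -6, so div: -(-4*(-6*(-3*x))) = 360.
Step 2. [-(-4*(-6*(-3*x))) = 360] flip signs both sides ⇒ neg: -4*(-6*(-3*x)) = -360.
Step 3. [-4*(-6*(-3*x)) = -360] -4·(inner) — divide through by -4. So div: -6*(-3*x) = 90.
Step 4. [-6*(-3*x) = 90] -6 out front; divide by -6 ⇒ div: -3*x = -15.
Step 5. [-3*x = -15] -3 out front; divide by -3 ⇒ div: x = 5.

Answer: x ∈ {5}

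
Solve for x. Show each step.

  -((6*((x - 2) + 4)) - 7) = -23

Step 1. [-((6*((x - 2) + 4)) - 7) = -23] LHS negated; negate both sides, so neg: (6*((x - 2) + 4)) - 7 = 23.
Step 2. [(6*((x - 2) + 4)) - 7 = 23] add 7: x sits inside (… - 7) ⇒ sub: 6*((x - 2) + 4) = 30.
Step 3. [6*((x - 2) + 4) = 30] 6·(inner) — divide through by 6. So div: (x - 2) + 4 = 5.
Step 4. [(x - 2) + 4 = 5] subtract 4: x sits inside (… + 4) ⇒ sub: x - 2 = 1.
Step 5. [x - 2 = 1] the outer -2 inverts by adding 2 ⇒ sub: x = 3.

Answer: x ∈ {3}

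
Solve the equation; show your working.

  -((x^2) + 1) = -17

Step 1. [-((x^2) + 1) = -17] LHS negated; negate both sides ⇒ neg: (x^2) + 1 = 17.
Step 2. [(x^2) + 1 = 17] subtract 1: x sits inside (… + 1), so sub: x^2 = 16.
Step 3. [x^2 = 16] √ both sides: 16 ≥ 0 gives two branches. So sqrt: x = 4 or -4.

Answer: x ∈ {-4, 4}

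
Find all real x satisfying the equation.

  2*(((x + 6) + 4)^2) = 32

Step 1. [2*(((x + 6) + 4)^2) = 32] 2·(inner) — divide through by 2. So div: ((x + 6) + 4)^2 = 16.
Step 2. [((x + 6) + 4)^2 = 16] √ both sides: 16 ≥ 0 gives two branches. So sqrt: (x + 6) + 4 = 4 or -4.
Step 3. [(x + 6) + 4 = 4 or -4] +4 is outermost — subtract 4 both sides. So sub: x + 6 = 0 or -8.
Step 4. [x + 6 = 0 or -8] the outer +6 inverts by subtracting 6. So sub: x = -6 or -14.

Answer: x ∈ {-14, -6}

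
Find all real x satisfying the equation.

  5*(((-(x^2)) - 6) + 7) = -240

Step 1. [5*(((-(x^2)) - 6) + 7) = -240] 5 out front; divide by 5 ⇒ div: ((-(x^2)) - 6) + 7 = -48.
Step 2. [((-(x^2)) - 6) + 7 = -48] +7 is outermost — subtract 7 both sides ⇒ sub: (-(x^2)) - 6 = -55.
Step 3. [(-(x^2)) - 6 = -55] 6 comes off first (add 6), so sub: -(x^2) = -49.
Step 4. [-(x^2) = -49] leading − — multiply by −1 ⇒ neg: x^2 = 49.
Step 5. [x^2 = 49] LHS squared, RHS 49 ≥ 0: apply √ (±) ⇒ sqrt: x = 7 or -7.

Answer: x ∈ {-7, 7}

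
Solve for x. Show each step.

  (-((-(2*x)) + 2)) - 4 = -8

Step 1. [(-((-(2*x)) + 2)) - 4 = -8] -4 is outermost — add 4 both sides, so sub: -((-(2*x)) + 2) = -4.
Step 2. [-((-(2*x)) + 2) = -4] LHS negated; negate both sides, so neg: (-(2*x)) + 2 = 4.
Step 3. [(-(2*x)) + 2 = 4] peel the +2: subtract 2 from each side ⇒ sub: -(2*x) = 2.
Step 4. [-(2*x) = 2] leading − — multiply by −1 ⇒ neg: 2*x = -2.
Step 5. [2*x = -2] LHS = 2·(…); ÷2 both sides ⇒ div: x = -1.

Answer: x ∈ {-1}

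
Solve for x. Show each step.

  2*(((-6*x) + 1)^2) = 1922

Step 1. [2*(((-6*x) + 1)^2) = 1922] LHS = 2·(…); ÷2 both sides ⇒ div: ((-6*x) + 1)^2 = 961.
Step 2. [((-6*x) + 1)^2 = 961] 961 ≥ 0, LHS is (·)² — take ±√, so sqrt: (-6*x) + 1 = 31 or -31.
Step 3. [(-6*x) + 1 = 31 or -31] peel the +1: subtract 1 from each side, so sub: -6*x = 30 or -32.
Step 4. [-6*x = 30 or -32] divide by the outer -6. So div: x = -5 or 16/3.

Answer: x ∈ {-5, 16/3}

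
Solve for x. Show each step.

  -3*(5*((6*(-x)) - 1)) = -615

Step 1. [-3*(5*((6*(-x)) - 1)) = -615] leading coefficient -3: divide by -3. So div: 5*((6*(-x)) - 1) = 205.
Step 2. [5*((6*(-x)) - 1) = 205] 5·(inner) — divide through by 5. So div: (6*(-x)) - 1 = 41.
Step 3. [(6*(-x)) - 1 = 41] peel the -1: add 1 from each side, so sub: 6*(-x) = 42.
Step 4. [6*(-x) = 42] leading coefficient 6: divide by 6 ⇒ div: -x = 7.
Step 5. [-x = 7] leading − — multiply by −1. So neg: x = -7.

Answer: x ∈ {-7}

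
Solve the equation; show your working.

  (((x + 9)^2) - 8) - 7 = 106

Step 1. [(((x + 9)^2) - 8) - 7 = 106] peel the -7: add 7 from each side. So sub: ((x + 9)^2) - 8 = 113.
Step 2. [((x + 9)^2) - 8 = 113] 8 comes off first (add 8). So sub: (x + 9)^2 = 121.
Step 3. [(x + 9)^2 = 121] √ both sides: 121 ≥ 0 gives two branches. So sqrt: x + 9 = 11 or -11.
Step 4. [x + 9 = 11 or -11] peel the +9: subtract 9 from each side ⇒ sub: x = 2 or -20.

Answer: x ∈ {-20, 2}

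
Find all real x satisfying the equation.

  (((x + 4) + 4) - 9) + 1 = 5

Step 1. [(((x + 4) + 4) - 9) + 1 = 5] subtract 1: x sits inside (… + 1), so sub: ((x + 4) + 4) - 9 = 4.
Step 2. [((x + 4) + 4) - 9 = 4] -9 is outermost — add 9 both sides, so sub: (x + 4) + 4 = 13.
Step 3. [(x + 4) + 4 = 13] peel the +4: subtract 4 from each side. So sub: x + 4 = 9.
Step 4. [x + 4 = 9] the outer +4 inverts by subtracting 4 ⇒ sub: x = 5.

Answer: x ∈ {5}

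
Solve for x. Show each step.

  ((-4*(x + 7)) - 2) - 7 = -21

Step 1. [((-4*(x + 7)) - 2) - 7 = -21] 7 comes off first (add 7). So sub: (-4*(x + 7)) - 2 = -14.
Step 2. [(-4*(x + 7)) - 2 = -14] peel the -2: add 2 from each side, so sub: -4*(x + 7) = -12.
Step 3. [-4*(x + 7) = -12] divide by the outer -4. So div: x + 7 = 3.
Step 4. [x + 7 = 3] +7 is outermost — subtract 7 both sides ⇒ sub: x = -4.

Answer: x ∈ {-4}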